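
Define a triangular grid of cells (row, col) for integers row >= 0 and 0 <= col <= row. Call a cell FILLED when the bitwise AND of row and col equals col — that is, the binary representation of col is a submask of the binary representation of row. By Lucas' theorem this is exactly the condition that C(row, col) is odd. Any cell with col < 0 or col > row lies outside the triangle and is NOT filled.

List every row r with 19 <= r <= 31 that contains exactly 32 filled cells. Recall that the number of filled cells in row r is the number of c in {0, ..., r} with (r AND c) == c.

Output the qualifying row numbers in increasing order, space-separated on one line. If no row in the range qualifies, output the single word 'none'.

Answer: 31

Derivation:
Row r has 2^popcount(r) filled cells, so we need popcount(r) = log2(32) = 5.
Scan r = 19..31 and keep those with exactly 5 one-bits:
r=19=10011 popcount=3 -> skip
r=20=10100 popcount=2 -> skip
r=21=10101 popcount=3 -> skip
r=22=10110 popcount=3 -> skip
r=23=10111 popcount=4 -> skip
r=24=11000 popcount=2 -> skip
r=25=11001 popcount=3 -> skip
r=26=11010 popcount=3 -> skip
r=27=11011 popcount=4 -> skip
r=28=11100 popcount=3 -> skip
r=29=11101 popcount=4 -> skip
r=30=11110 popcount=4 -> skip
r=31=11111 popcount=5 -> KEEP
Kept rows: 31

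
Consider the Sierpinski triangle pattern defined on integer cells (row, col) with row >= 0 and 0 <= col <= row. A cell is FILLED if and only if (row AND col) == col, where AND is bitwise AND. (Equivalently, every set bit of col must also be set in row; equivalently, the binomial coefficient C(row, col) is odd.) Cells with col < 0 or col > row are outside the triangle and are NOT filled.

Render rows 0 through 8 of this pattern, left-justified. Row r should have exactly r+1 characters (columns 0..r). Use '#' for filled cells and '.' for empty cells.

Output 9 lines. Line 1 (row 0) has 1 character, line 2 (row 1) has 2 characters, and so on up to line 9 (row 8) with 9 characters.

r0=0: #
r1=1: ##
r2=10: #.#
r3=11: ####
r4=100: #...#
r5=101: ##..##
r6=110: #.#.#.#
r7=111: ########
r8=1000: #.......#

Answer: #
##
#.#
####
#...#
##..##
#.#.#.#
########
#.......#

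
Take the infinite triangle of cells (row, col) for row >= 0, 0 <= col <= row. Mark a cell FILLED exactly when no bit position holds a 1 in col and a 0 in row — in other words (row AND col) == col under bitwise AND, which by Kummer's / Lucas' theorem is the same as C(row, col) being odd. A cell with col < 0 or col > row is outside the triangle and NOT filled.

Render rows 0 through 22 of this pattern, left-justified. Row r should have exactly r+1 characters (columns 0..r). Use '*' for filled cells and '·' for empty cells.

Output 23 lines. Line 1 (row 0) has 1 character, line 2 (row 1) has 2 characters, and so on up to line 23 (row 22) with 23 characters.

Answer: *
**
*·*
****
*···*
**··**
*·*·*·*
********
*·······*
**······**
*·*·····*·*
****····****
*···*···*···*
**··**··**··**
*·*·*·*·*·*·*·*
****************
*···············*
**··············**
*·*·············*·*
****············****
*···*···········*···*
**··**··········**··**
*·*·*·*·········*·*·*·*

Derivation:
r0=0: *
r1=1: **
r2=10: *·*
r3=11: ****
r4=100: *···*
r5=101: **··**
r6=110: *·*·*·*
r7=111: ********
r8=1000: *·······*
r9=1001: **······**
r10=1010: *·*·····*·*
r11=1011: ****····****
r12=1100: *···*···*···*
r13=1101: **··**··**··**
r14=1110: *·*·*·*·*·*·*·*
r15=1111: ****************
r16=10000: *···············*
r17=10001: **··············**
r18=10010: *·*·············*·*
r19=10011: ****············****
r20=10100: *···*···········*···*
r21=10101: **··**··········**··**
r22=10110: *·*·*·*·········*·*·*·*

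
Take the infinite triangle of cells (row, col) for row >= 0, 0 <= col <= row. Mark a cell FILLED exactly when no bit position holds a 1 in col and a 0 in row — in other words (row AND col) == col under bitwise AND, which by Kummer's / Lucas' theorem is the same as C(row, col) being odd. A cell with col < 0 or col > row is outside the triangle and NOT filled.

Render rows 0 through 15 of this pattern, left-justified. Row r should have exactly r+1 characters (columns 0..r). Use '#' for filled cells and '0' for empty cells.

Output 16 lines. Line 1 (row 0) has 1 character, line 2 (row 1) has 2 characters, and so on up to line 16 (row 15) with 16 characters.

Answer: #
##
#0#
####
#000#
##00##
#0#0#0#
########
#0000000#
##000000##
#0#00000#0#
####0000####
#000#000#000#
##00##00##00##
#0#0#0#0#0#0#0#
################

Derivation:
r0=0: #
r1=1: ##
r2=10: #0#
r3=11: ####
r4=100: #000#
r5=101: ##00##
r6=110: #0#0#0#
r7=111: ########
r8=1000: #0000000#
r9=1001: ##000000##
r10=1010: #0#00000#0#
r11=1011: ####0000####
r12=1100: #000#000#000#
r13=1101: ##00##00##00##
r14=1110: #0#0#0#0#0#0#0#
r15=1111: ################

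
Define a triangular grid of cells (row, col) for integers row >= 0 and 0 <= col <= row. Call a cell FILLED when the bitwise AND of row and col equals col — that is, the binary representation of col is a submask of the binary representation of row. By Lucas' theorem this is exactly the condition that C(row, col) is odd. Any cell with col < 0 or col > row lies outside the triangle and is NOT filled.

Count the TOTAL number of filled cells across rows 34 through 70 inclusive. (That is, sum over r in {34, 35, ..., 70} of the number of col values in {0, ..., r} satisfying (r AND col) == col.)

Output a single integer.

Answer: 518

Derivation:
r34=100010 pc2: +4 =4
r35=100011 pc3: +8 =12
r36=100100 pc2: +4 =16
r37=100101 pc3: +8 =24
r38=100110 pc3: +8 =32
r39=100111 pc4: +16 =48
r40=101000 pc2: +4 =52
r41=101001 pc3: +8 =60
r42=101010 pc3: +8 =68
r43=101011 pc4: +16 =84
r44=101100 pc3: +8 =92
r45=101101 pc4: +16 =108
r46=101110 pc4: +16 =124
r47=101111 pc5: +32 =156
r48=110000 pc2: +4 =160
r49=110001 pc3: +8 =168
r50=110010 pc3: +8 =176
r51=110011 pc4: +16 =192
r52=110100 pc3: +8 =200
r53=110101 pc4: +16 =216
r54=110110 pc4: +16 =232
r55=110111 pc5: +32 =264
r56=111000 pc3: +8 =272
r57=111001 pc4: +16 =288
r58=111010 pc4: +16 =304
r59=111011 pc5: +32 =336
r60=111100 pc4: +16 =352
r61=111101 pc5: +32 =384
r62=111110 pc5: +32 =416
r63=111111 pc6: +64 =480
r64=1000000 pc1: +2 =482
r65=1000001 pc2: +4 =486
r66=1000010 pc2: +4 =490
r67=1000011 pc3: +8 =498
r68=1000100 pc2: +4 =502
r69=1000101 pc3: +8 =510
r70=1000110 pc3: +8 =518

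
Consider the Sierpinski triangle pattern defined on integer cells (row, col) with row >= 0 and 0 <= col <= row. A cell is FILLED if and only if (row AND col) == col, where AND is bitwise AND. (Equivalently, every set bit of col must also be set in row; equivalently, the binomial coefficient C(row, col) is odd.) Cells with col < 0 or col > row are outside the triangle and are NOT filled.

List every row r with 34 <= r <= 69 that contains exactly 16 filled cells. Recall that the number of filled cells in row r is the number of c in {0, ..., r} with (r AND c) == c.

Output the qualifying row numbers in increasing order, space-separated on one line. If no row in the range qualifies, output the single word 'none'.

Row r has 2^popcount(r) filled cells, so we need popcount(r) = log2(16) = 4.
Scan r = 34..69 and keep those with exactly 4 one-bits:
r=34=100010 popcount=2 -> skip
r=35=100011 popcount=3 -> skip
r=36=100100 popcount=2 -> skip
r=37=100101 popcount=3 -> skip
r=38=100110 popcount=3 -> skip
r=39=100111 popcount=4 -> KEEP
r=40=101000 popcount=2 -> skip
r=41=101001 popcount=3 -> skip
r=42=101010 popcount=3 -> skip
r=43=101011 popcount=4 -> KEEP
r=44=101100 popcount=3 -> skip
r=45=101101 popcount=4 -> KEEP
r=46=101110 popcount=4 -> KEEP
r=47=101111 popcount=5 -> skip
r=48=110000 popcount=2 -> skip
r=49=110001 popcount=3 -> skip
r=50=110010 popcount=3 -> skip
r=51=110011 popcount=4 -> KEEP
r=52=110100 popcount=3 -> skip
r=53=110101 popcount=4 -> KEEP
r=54=110110 popcount=4 -> KEEP
r=55=110111 popcount=5 -> skip
r=56=111000 popcount=3 -> skip
r=57=111001 popcount=4 -> KEEP
r=58=111010 popcount=4 -> KEEP
r=59=111011 popcount=5 -> skip
r=60=111100 popcount=4 -> KEEP
r=61=111101 popcount=5 -> skip
r=62=111110 popcount=5 -> skip
r=63=111111 popcount=6 -> skip
r=64=1000000 popcount=1 -> skip
r=65=1000001 popcount=2 -> skip
r=66=1000010 popcount=2 -> skip
r=67=1000011 popcount=3 -> skip
r=68=1000100 popcount=2 -> skip
r=69=1000101 popcount=3 -> skip
Kept rows: 39 43 45 46 51 53 54 57 58 60

Answer: 39 43 45 46 51 53 54 57 58 60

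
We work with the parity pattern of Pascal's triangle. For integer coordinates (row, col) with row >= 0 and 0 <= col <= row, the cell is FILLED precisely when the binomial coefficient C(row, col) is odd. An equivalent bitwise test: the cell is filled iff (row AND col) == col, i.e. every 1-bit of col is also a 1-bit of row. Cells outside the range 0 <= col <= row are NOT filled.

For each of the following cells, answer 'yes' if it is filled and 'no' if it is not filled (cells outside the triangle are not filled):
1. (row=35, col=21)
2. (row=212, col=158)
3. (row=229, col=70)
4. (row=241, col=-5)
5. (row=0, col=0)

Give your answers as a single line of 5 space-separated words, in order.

Answer: no no no no yes

Derivation:
(35,21): row=0b100011, col=0b10101, row AND col = 0b1 = 1; 1 != 21 -> empty
(212,158): row=0b11010100, col=0b10011110, row AND col = 0b10010100 = 148; 148 != 158 -> empty
(229,70): row=0b11100101, col=0b1000110, row AND col = 0b1000100 = 68; 68 != 70 -> empty
(241,-5): col outside [0, 241] -> not filled
(0,0): row=0b0, col=0b0, row AND col = 0b0 = 0; 0 == 0 -> filled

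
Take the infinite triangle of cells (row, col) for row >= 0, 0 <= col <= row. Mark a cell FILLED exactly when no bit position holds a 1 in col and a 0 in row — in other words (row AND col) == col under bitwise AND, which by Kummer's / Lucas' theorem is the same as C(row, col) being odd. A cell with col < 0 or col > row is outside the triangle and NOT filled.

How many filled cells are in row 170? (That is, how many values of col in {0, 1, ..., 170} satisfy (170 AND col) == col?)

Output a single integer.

170 in binary = 10101010
popcount(170) = number of 1-bits in 10101010 = 4
A col c satisfies (170 AND c) == c iff every set bit of c is also set in 170; each of the 4 set bits of 170 can independently be on or off in c.
count = 2^4 = 16

Answer: 16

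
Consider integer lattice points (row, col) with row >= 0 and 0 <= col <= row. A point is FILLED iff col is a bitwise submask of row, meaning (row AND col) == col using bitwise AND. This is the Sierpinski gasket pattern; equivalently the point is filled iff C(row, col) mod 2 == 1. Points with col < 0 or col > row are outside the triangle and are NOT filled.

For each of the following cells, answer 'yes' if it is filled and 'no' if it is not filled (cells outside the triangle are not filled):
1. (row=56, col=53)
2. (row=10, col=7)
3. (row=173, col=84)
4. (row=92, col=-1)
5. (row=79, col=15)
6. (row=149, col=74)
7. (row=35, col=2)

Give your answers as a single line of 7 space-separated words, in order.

Answer: no no no no yes no yes

Derivation:
(56,53): row=0b111000, col=0b110101, row AND col = 0b110000 = 48; 48 != 53 -> empty
(10,7): row=0b1010, col=0b111, row AND col = 0b10 = 2; 2 != 7 -> empty
(173,84): row=0b10101101, col=0b1010100, row AND col = 0b100 = 4; 4 != 84 -> empty
(92,-1): col outside [0, 92] -> not filled
(79,15): row=0b1001111, col=0b1111, row AND col = 0b1111 = 15; 15 == 15 -> filled
(149,74): row=0b10010101, col=0b1001010, row AND col = 0b0 = 0; 0 != 74 -> empty
(35,2): row=0b100011, col=0b10, row AND col = 0b10 = 2; 2 == 2 -> filled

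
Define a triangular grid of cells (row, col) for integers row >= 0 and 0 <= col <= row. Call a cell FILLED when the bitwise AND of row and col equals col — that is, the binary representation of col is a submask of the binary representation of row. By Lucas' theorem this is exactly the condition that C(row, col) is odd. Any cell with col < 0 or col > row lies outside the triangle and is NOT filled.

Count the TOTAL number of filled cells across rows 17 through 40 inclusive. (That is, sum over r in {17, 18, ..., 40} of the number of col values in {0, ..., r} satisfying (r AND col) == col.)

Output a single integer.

r17=10001 pc2: +4 =4
r18=10010 pc2: +4 =8
r19=10011 pc3: +8 =16
r20=10100 pc2: +4 =20
r21=10101 pc3: +8 =28
r22=10110 pc3: +8 =36
r23=10111 pc4: +16 =52
r24=11000 pc2: +4 =56
r25=11001 pc3: +8 =64
r26=11010 pc3: +8 =72
r27=11011 pc4: +16 =88
r28=11100 pc3: +8 =96
r29=11101 pc4: +16 =112
r30=11110 pc4: +16 =128
r31=11111 pc5: +32 =160
r32=100000 pc1: +2 =162
r33=100001 pc2: +4 =166
r34=100010 pc2: +4 =170
r35=100011 pc3: +8 =178
r36=100100 pc2: +4 =182
r37=100101 pc3: +8 =190
r38=100110 pc3: +8 =198
r39=100111 pc4: +16 =214
r40=101000 pc2: +4 =218

Answer: 218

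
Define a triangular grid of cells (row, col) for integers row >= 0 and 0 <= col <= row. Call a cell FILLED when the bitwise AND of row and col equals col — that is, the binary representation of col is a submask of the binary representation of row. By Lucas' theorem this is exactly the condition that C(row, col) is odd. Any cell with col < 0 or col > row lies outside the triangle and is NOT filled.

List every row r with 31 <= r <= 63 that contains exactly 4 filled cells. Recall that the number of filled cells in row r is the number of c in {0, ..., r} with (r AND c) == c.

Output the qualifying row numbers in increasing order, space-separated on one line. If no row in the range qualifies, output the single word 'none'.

Answer: 33 34 36 40 48

Derivation:
Row r has 2^popcount(r) filled cells, so we need popcount(r) = log2(4) = 2.
Scan r = 31..63 and keep those with exactly 2 one-bits:
r=31=11111 popcount=5 -> skip
r=32=100000 popcount=1 -> skip
r=33=100001 popcount=2 -> KEEP
r=34=100010 popcount=2 -> KEEP
r=35=100011 popcount=3 -> skip
r=36=100100 popcount=2 -> KEEP
r=37=100101 popcount=3 -> skip
r=38=100110 popcount=3 -> skip
r=39=100111 popcount=4 -> skip
r=40=101000 popcount=2 -> KEEP
r=41=101001 popcount=3 -> skip
r=42=101010 popcount=3 -> skip
r=43=101011 popcount=4 -> skip
r=44=101100 popcount=3 -> skip
r=45=101101 popcount=4 -> skip
r=46=101110 popcount=4 -> skip
r=47=101111 popcount=5 -> skip
r=48=110000 popcount=2 -> KEEP
r=49=110001 popcount=3 -> skip
r=50=110010 popcount=3 -> skip
r=51=110011 popcount=4 -> skip
r=52=110100 popcount=3 -> skip
r=53=110101 popcount=4 -> skip
r=54=110110 popcount=4 -> skip
r=55=110111 popcount=5 -> skip
r=56=111000 popcount=3 -> skip
r=57=111001 popcount=4 -> skip
r=58=111010 popcount=4 -> skip
r=59=111011 popcount=5 -> skip
r=60=111100 popcount=4 -> skip
r=61=111101 popcount=5 -> skip
r=62=111110 popcount=5 -> skip
r=63=111111 popcount=6 -> skip
Kept rows: 33 34 36 40 48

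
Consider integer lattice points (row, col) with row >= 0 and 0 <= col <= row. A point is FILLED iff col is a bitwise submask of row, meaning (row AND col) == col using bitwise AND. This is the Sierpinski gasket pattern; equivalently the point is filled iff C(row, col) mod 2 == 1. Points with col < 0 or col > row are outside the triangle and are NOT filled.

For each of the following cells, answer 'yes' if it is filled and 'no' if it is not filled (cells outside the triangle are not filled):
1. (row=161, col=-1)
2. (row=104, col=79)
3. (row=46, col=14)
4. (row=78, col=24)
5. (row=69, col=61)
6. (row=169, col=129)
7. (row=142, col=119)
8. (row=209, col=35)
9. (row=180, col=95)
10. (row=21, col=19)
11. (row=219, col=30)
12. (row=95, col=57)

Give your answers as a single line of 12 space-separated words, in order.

(161,-1): col outside [0, 161] -> not filled
(104,79): row=0b1101000, col=0b1001111, row AND col = 0b1001000 = 72; 72 != 79 -> empty
(46,14): row=0b101110, col=0b1110, row AND col = 0b1110 = 14; 14 == 14 -> filled
(78,24): row=0b1001110, col=0b11000, row AND col = 0b1000 = 8; 8 != 24 -> empty
(69,61): row=0b1000101, col=0b111101, row AND col = 0b101 = 5; 5 != 61 -> empty
(169,129): row=0b10101001, col=0b10000001, row AND col = 0b10000001 = 129; 129 == 129 -> filled
(142,119): row=0b10001110, col=0b1110111, row AND col = 0b110 = 6; 6 != 119 -> empty
(209,35): row=0b11010001, col=0b100011, row AND col = 0b1 = 1; 1 != 35 -> empty
(180,95): row=0b10110100, col=0b1011111, row AND col = 0b10100 = 20; 20 != 95 -> empty
(21,19): row=0b10101, col=0b10011, row AND col = 0b10001 = 17; 17 != 19 -> empty
(219,30): row=0b11011011, col=0b11110, row AND col = 0b11010 = 26; 26 != 30 -> empty
(95,57): row=0b1011111, col=0b111001, row AND col = 0b11001 = 25; 25 != 57 -> empty

Answer: no no yes no no yes no no no no no no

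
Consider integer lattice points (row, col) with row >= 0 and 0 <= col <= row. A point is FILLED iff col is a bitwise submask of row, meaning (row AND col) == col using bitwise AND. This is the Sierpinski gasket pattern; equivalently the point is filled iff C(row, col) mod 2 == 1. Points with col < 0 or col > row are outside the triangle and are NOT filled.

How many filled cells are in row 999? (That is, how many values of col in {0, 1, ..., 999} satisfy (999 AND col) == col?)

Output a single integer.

Answer: 256

Derivation:
999 in binary = 1111100111
popcount(999) = number of 1-bits in 1111100111 = 8
A col c satisfies (999 AND c) == c iff every set bit of c is also set in 999; each of the 8 set bits of 999 can independently be on or off in c.
count = 2^8 = 256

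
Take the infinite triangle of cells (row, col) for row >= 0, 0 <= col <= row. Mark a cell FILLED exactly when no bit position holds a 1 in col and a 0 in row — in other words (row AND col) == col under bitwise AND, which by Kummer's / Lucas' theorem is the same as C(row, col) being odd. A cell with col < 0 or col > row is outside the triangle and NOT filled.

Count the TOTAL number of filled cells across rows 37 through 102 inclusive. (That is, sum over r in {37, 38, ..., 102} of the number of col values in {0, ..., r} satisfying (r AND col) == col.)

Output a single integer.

r37=100101 pc3: +8 =8
r38=100110 pc3: +8 =16
r39=100111 pc4: +16 =32
r40=101000 pc2: +4 =36
r41=101001 pc3: +8 =44
r42=101010 pc3: +8 =52
r43=101011 pc4: +16 =68
r44=101100 pc3: +8 =76
r45=101101 pc4: +16 =92
r46=101110 pc4: +16 =108
r47=101111 pc5: +32 =140
r48=110000 pc2: +4 =144
r49=110001 pc3: +8 =152
r50=110010 pc3: +8 =160
r51=110011 pc4: +16 =176
r52=110100 pc3: +8 =184
r53=110101 pc4: +16 =200
r54=110110 pc4: +16 =216
r55=110111 pc5: +32 =248
r56=111000 pc3: +8 =256
r57=111001 pc4: +16 =272
r58=111010 pc4: +16 =288
r59=111011 pc5: +32 =320
r60=111100 pc4: +16 =336
r61=111101 pc5: +32 =368
r62=111110 pc5: +32 =400
r63=111111 pc6: +64 =464
r64=1000000 pc1: +2 =466
r65=1000001 pc2: +4 =470
r66=1000010 pc2: +4 =474
r67=1000011 pc3: +8 =482
r68=1000100 pc2: +4 =486
r69=1000101 pc3: +8 =494
r70=1000110 pc3: +8 =502
r71=1000111 pc4: +16 =518
r72=1001000 pc2: +4 =522
r73=1001001 pc3: +8 =530
r74=1001010 pc3: +8 =538
r75=1001011 pc4: +16 =554
r76=1001100 pc3: +8 =562
r77=1001101 pc4: +16 =578
r78=1001110 pc4: +16 =594
r79=1001111 pc5: +32 =626
r80=1010000 pc2: +4 =630
r81=1010001 pc3: +8 =638
r82=1010010 pc3: +8 =646
r83=1010011 pc4: +16 =662
r84=1010100 pc3: +8 =670
r85=1010101 pc4: +16 =686
r86=1010110 pc4: +16 =702
r87=1010111 pc5: +32 =734
r88=1011000 pc3: +8 =742
r89=1011001 pc4: +16 =758
r90=1011010 pc4: +16 =774
r91=1011011 pc5: +32 =806
r92=1011100 pc4: +16 =822
r93=1011101 pc5: +32 =854
r94=1011110 pc5: +32 =886
r95=1011111 pc6: +64 =950
r96=1100000 pc2: +4 =954
r97=1100001 pc3: +8 =962
r98=1100010 pc3: +8 =970
r99=1100011 pc4: +16 =986
r100=1100100 pc3: +8 =994
r101=1100101 pc4: +16 =1010
r102=1100110 pc4: +16 =1026

Answer: 1026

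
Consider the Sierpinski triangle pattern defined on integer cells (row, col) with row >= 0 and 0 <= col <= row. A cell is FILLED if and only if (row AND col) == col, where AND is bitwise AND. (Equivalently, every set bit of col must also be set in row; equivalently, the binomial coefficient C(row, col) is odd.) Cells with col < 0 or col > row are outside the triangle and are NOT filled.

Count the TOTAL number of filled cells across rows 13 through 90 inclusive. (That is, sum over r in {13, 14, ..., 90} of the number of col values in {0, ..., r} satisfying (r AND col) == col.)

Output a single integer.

Answer: 990

Derivation:
r13=1101 pc3: +8 =8
r14=1110 pc3: +8 =16
r15=1111 pc4: +16 =32
r16=10000 pc1: +2 =34
r17=10001 pc2: +4 =38
r18=10010 pc2: +4 =42
r19=10011 pc3: +8 =50
r20=10100 pc2: +4 =54
r21=10101 pc3: +8 =62
r22=10110 pc3: +8 =70
r23=10111 pc4: +16 =86
r24=11000 pc2: +4 =90
r25=11001 pc3: +8 =98
r26=11010 pc3: +8 =106
r27=11011 pc4: +16 =122
r28=11100 pc3: +8 =130
r29=11101 pc4: +16 =146
r30=11110 pc4: +16 =162
r31=11111 pc5: +32 =194
r32=100000 pc1: +2 =196
r33=100001 pc2: +4 =200
r34=100010 pc2: +4 =204
r35=100011 pc3: +8 =212
r36=100100 pc2: +4 =216
r37=100101 pc3: +8 =224
r38=100110 pc3: +8 =232
r39=100111 pc4: +16 =248
r40=101000 pc2: +4 =252
r41=101001 pc3: +8 =260
r42=101010 pc3: +8 =268
r43=101011 pc4: +16 =284
r44=101100 pc3: +8 =292
r45=101101 pc4: +16 =308
r46=101110 pc4: +16 =324
r47=101111 pc5: +32 =356
r48=110000 pc2: +4 =360
r49=110001 pc3: +8 =368
r50=110010 pc3: +8 =376
r51=110011 pc4: +16 =392
r52=110100 pc3: +8 =400
r53=110101 pc4: +16 =416
r54=110110 pc4: +16 =432
r55=110111 pc5: +32 =464
r56=111000 pc3: +8 =472
r57=111001 pc4: +16 =488
r58=111010 pc4: +16 =504
r59=111011 pc5: +32 =536
r60=111100 pc4: +16 =552
r61=111101 pc5: +32 =584
r62=111110 pc5: +32 =616
r63=111111 pc6: +64 =680
r64=1000000 pc1: +2 =682
r65=1000001 pc2: +4 =686
r66=1000010 pc2: +4 =690
r67=1000011 pc3: +8 =698
r68=1000100 pc2: +4 =702
r69=1000101 pc3: +8 =710
r70=1000110 pc3: +8 =718
r71=1000111 pc4: +16 =734
r72=1001000 pc2: +4 =738
r73=1001001 pc3: +8 =746
r74=1001010 pc3: +8 =754
r75=1001011 pc4: +16 =770
r76=1001100 pc3: +8 =778
r77=1001101 pc4: +16 =794
r78=1001110 pc4: +16 =810
r79=1001111 pc5: +32 =842
r80=1010000 pc2: +4 =846
r81=1010001 pc3: +8 =854
r82=1010010 pc3: +8 =862
r83=1010011 pc4: +16 =878
r84=1010100 pc3: +8 =886
r85=1010101 pc4: +16 =902
r86=1010110 pc4: +16 =918
r87=1010111 pc5: +32 =950
r88=1011000 pc3: +8 =958
r89=1011001 pc4: +16 =974
r90=1011010 pc4: +16 =990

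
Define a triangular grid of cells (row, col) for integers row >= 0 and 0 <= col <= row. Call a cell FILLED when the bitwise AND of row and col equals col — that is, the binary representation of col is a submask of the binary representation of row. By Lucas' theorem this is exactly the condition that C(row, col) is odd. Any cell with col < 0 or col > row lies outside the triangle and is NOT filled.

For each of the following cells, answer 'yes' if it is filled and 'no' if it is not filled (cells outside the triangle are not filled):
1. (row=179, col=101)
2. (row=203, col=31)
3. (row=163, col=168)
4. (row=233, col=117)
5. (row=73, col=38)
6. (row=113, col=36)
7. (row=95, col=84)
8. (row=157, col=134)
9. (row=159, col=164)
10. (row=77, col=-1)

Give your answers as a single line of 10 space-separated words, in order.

(179,101): row=0b10110011, col=0b1100101, row AND col = 0b100001 = 33; 33 != 101 -> empty
(203,31): row=0b11001011, col=0b11111, row AND col = 0b1011 = 11; 11 != 31 -> empty
(163,168): col outside [0, 163] -> not filled
(233,117): row=0b11101001, col=0b1110101, row AND col = 0b1100001 = 97; 97 != 117 -> empty
(73,38): row=0b1001001, col=0b100110, row AND col = 0b0 = 0; 0 != 38 -> empty
(113,36): row=0b1110001, col=0b100100, row AND col = 0b100000 = 32; 32 != 36 -> empty
(95,84): row=0b1011111, col=0b1010100, row AND col = 0b1010100 = 84; 84 == 84 -> filled
(157,134): row=0b10011101, col=0b10000110, row AND col = 0b10000100 = 132; 132 != 134 -> empty
(159,164): col outside [0, 159] -> not filled
(77,-1): col outside [0, 77] -> not filled

Answer: no no no no no no yes no no no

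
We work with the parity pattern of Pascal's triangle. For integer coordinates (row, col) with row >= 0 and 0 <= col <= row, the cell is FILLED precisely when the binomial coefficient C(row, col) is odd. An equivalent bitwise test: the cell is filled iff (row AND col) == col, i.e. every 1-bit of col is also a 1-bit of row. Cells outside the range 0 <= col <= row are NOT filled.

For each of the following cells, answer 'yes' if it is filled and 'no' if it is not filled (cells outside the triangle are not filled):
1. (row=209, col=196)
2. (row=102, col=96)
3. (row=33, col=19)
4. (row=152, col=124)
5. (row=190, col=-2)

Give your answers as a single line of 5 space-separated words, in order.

(209,196): row=0b11010001, col=0b11000100, row AND col = 0b11000000 = 192; 192 != 196 -> empty
(102,96): row=0b1100110, col=0b1100000, row AND col = 0b1100000 = 96; 96 == 96 -> filled
(33,19): row=0b100001, col=0b10011, row AND col = 0b1 = 1; 1 != 19 -> empty
(152,124): row=0b10011000, col=0b1111100, row AND col = 0b11000 = 24; 24 != 124 -> empty
(190,-2): col outside [0, 190] -> not filled

Answer: no yes no no no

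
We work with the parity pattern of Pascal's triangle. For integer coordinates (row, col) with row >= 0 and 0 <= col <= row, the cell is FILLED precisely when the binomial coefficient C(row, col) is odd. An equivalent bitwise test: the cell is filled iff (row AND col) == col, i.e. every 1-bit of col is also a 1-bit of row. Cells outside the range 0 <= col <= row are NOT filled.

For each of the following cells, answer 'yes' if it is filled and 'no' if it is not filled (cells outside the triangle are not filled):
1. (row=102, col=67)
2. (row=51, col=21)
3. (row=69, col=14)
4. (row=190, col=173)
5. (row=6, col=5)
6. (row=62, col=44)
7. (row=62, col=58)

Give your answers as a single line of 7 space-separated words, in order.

Answer: no no no no no yes yes

Derivation:
(102,67): row=0b1100110, col=0b1000011, row AND col = 0b1000010 = 66; 66 != 67 -> empty
(51,21): row=0b110011, col=0b10101, row AND col = 0b10001 = 17; 17 != 21 -> empty
(69,14): row=0b1000101, col=0b1110, row AND col = 0b100 = 4; 4 != 14 -> empty
(190,173): row=0b10111110, col=0b10101101, row AND col = 0b10101100 = 172; 172 != 173 -> empty
(6,5): row=0b110, col=0b101, row AND col = 0b100 = 4; 4 != 5 -> empty
(62,44): row=0b111110, col=0b101100, row AND col = 0b101100 = 44; 44 == 44 -> filled
(62,58): row=0b111110, col=0b111010, row AND col = 0b111010 = 58; 58 == 58 -> filled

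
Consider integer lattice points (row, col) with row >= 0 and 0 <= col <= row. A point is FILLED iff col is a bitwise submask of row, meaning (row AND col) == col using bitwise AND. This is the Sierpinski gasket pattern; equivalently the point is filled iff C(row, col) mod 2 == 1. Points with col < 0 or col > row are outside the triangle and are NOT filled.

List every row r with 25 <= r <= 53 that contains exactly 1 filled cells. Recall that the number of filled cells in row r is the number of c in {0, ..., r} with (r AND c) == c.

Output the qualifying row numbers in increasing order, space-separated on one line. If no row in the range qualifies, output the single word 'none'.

Answer: none

Derivation:
Row r has 2^popcount(r) filled cells, so we need popcount(r) = log2(1) = 0.
Scan r = 25..53 and keep those with exactly 0 one-bits:
r=25=11001 popcount=3 -> skip
r=26=11010 popcount=3 -> skip
r=27=11011 popcount=4 -> skip
r=28=11100 popcount=3 -> skip
r=29=11101 popcount=4 -> skip
r=30=11110 popcount=4 -> skip
r=31=11111 popcount=5 -> skip
r=32=100000 popcount=1 -> skip
r=33=100001 popcount=2 -> skip
r=34=100010 popcount=2 -> skip
r=35=100011 popcount=3 -> skip
r=36=100100 popcount=2 -> skip
r=37=100101 popcount=3 -> skip
r=38=100110 popcount=3 -> skip
r=39=100111 popcount=4 -> skip
r=40=101000 popcount=2 -> skip
r=41=101001 popcount=3 -> skip
r=42=101010 popcount=3 -> skip
r=43=101011 popcount=4 -> skip
r=44=101100 popcount=3 -> skip
r=45=101101 popcount=4 -> skip
r=46=101110 popcount=4 -> skip
r=47=101111 popcount=5 -> skip
r=48=110000 popcount=2 -> skip
r=49=110001 popcount=3 -> skip
r=50=110010 popcount=3 -> skip
r=51=110011 popcount=4 -> skip
r=52=110100 popcount=3 -> skip
r=53=110101 popcount=4 -> skip
Kept rows: none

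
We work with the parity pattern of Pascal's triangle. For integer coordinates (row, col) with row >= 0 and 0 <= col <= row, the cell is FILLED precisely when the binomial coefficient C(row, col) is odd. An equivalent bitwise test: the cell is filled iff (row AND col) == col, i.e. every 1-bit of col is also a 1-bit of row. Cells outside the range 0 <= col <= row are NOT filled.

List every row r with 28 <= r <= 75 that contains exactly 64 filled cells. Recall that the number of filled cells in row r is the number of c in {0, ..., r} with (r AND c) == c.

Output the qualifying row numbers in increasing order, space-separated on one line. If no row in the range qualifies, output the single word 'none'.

Answer: 63

Derivation:
Row r has 2^popcount(r) filled cells, so we need popcount(r) = log2(64) = 6.
Scan r = 28..75 and keep those with exactly 6 one-bits:
r=28=11100 popcount=3 -> skip
r=29=11101 popcount=4 -> skip
r=30=11110 popcount=4 -> skip
r=31=11111 popcount=5 -> skip
r=32=100000 popcount=1 -> skip
r=33=100001 popcount=2 -> skip
r=34=100010 popcount=2 -> skip
r=35=100011 popcount=3 -> skip
r=36=100100 popcount=2 -> skip
r=37=100101 popcount=3 -> skip
r=38=100110 popcount=3 -> skip
r=39=100111 popcount=4 -> skip
r=40=101000 popcount=2 -> skip
r=41=101001 popcount=3 -> skip
r=42=101010 popcount=3 -> skip
r=43=101011 popcount=4 -> skip
r=44=101100 popcount=3 -> skip
r=45=101101 popcount=4 -> skip
r=46=101110 popcount=4 -> skip
r=47=101111 popcount=5 -> skip
r=48=110000 popcount=2 -> skip
r=49=110001 popcount=3 -> skip
r=50=110010 popcount=3 -> skip
r=51=110011 popcount=4 -> skip
r=52=110100 popcount=3 -> skip
r=53=110101 popcount=4 -> skip
r=54=110110 popcount=4 -> skip
r=55=110111 popcount=5 -> skip
r=56=111000 popcount=3 -> skip
r=57=111001 popcount=4 -> skip
r=58=111010 popcount=4 -> skip
r=59=111011 popcount=5 -> skip
r=60=111100 popcount=4 -> skip
r=61=111101 popcount=5 -> skip
r=62=111110 popcount=5 -> skip
r=63=111111 popcount=6 -> KEEP
r=64=1000000 popcount=1 -> skip
r=65=1000001 popcount=2 -> skip
r=66=1000010 popcount=2 -> skip
r=67=1000011 popcount=3 -> skip
r=68=1000100 popcount=2 -> skip
r=69=1000101 popcount=3 -> skip
r=70=1000110 popcount=3 -> skip
r=71=1000111 popcount=4 -> skip
r=72=1001000 popcount=2 -> skip
r=73=1001001 popcount=3 -> skip
r=74=1001010 popcount=3 -> skip
r=75=1001011 popcount=4 -> skip
Kept rows: 63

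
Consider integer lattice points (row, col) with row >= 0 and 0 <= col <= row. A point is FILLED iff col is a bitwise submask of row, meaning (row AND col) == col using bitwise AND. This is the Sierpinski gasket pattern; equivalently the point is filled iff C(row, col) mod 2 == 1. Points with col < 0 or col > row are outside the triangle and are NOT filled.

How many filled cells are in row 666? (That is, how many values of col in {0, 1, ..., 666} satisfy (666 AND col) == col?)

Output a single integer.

666 in binary = 1010011010
popcount(666) = number of 1-bits in 1010011010 = 5
A col c satisfies (666 AND c) == c iff every set bit of c is also set in 666; each of the 5 set bits of 666 can independently be on or off in c.
count = 2^5 = 32

Answer: 32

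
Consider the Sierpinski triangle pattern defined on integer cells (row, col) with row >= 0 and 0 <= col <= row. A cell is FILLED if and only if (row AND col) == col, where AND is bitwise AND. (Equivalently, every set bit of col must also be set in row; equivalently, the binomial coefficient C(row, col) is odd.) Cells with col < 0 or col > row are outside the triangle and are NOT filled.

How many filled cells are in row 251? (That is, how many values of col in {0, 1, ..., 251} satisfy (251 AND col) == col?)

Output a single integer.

251 in binary = 11111011
popcount(251) = number of 1-bits in 11111011 = 7
A col c satisfies (251 AND c) == c iff every set bit of c is also set in 251; each of the 7 set bits of 251 can independently be on or off in c.
count = 2^7 = 128

Answer: 128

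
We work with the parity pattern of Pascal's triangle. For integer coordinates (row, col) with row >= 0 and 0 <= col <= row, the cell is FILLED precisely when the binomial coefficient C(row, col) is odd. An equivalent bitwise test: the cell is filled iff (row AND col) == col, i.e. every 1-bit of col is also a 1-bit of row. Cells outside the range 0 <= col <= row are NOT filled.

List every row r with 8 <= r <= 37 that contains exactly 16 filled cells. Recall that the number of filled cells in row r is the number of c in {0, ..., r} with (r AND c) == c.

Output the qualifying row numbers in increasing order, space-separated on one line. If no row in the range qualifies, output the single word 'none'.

Row r has 2^popcount(r) filled cells, so we need popcount(r) = log2(16) = 4.
Scan r = 8..37 and keep those with exactly 4 one-bits:
r=8=1000 popcount=1 -> skip
r=9=1001 popcount=2 -> skip
r=10=1010 popcount=2 -> skip
r=11=1011 popcount=3 -> skip
r=12=1100 popcount=2 -> skip
r=13=1101 popcount=3 -> skip
r=14=1110 popcount=3 -> skip
r=15=1111 popcount=4 -> KEEP
r=16=10000 popcount=1 -> skip
r=17=10001 popcount=2 -> skip
r=18=10010 popcount=2 -> skip
r=19=10011 popcount=3 -> skip
r=20=10100 popcount=2 -> skip
r=21=10101 popcount=3 -> skip
r=22=10110 popcount=3 -> skip
r=23=10111 popcount=4 -> KEEP
r=24=11000 popcount=2 -> skip
r=25=11001 popcount=3 -> skip
r=26=11010 popcount=3 -> skip
r=27=11011 popcount=4 -> KEEP
r=28=11100 popcount=3 -> skip
r=29=11101 popcount=4 -> KEEP
r=30=11110 popcount=4 -> KEEP
r=31=11111 popcount=5 -> skip
r=32=100000 popcount=1 -> skip
r=33=100001 popcount=2 -> skip
r=34=100010 popcount=2 -> skip
r=35=100011 popcount=3 -> skip
r=36=100100 popcount=2 -> skip
r=37=100101 popcount=3 -> skip
Kept rows: 15 23 27 29 30

Answer: 15 23 27 29 30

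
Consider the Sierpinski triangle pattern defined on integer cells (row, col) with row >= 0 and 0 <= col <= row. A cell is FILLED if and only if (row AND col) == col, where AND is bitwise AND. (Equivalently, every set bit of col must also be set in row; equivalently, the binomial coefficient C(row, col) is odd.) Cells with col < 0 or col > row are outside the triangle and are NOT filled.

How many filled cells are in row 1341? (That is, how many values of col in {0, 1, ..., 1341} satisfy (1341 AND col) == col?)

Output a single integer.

1341 in binary = 10100111101
popcount(1341) = number of 1-bits in 10100111101 = 7
A col c satisfies (1341 AND c) == c iff every set bit of c is also set in 1341; each of the 7 set bits of 1341 can independently be on or off in c.
count = 2^7 = 128

Answer: 128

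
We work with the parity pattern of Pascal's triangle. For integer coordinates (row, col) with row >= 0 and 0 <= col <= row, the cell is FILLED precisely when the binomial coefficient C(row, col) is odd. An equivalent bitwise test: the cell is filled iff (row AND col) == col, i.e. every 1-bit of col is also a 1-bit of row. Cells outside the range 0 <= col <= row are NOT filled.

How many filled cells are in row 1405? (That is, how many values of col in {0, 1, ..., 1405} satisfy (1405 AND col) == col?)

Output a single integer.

1405 in binary = 10101111101
popcount(1405) = number of 1-bits in 10101111101 = 8
A col c satisfies (1405 AND c) == c iff every set bit of c is also set in 1405; each of the 8 set bits of 1405 can independently be on or off in c.
count = 2^8 = 256

Answer: 256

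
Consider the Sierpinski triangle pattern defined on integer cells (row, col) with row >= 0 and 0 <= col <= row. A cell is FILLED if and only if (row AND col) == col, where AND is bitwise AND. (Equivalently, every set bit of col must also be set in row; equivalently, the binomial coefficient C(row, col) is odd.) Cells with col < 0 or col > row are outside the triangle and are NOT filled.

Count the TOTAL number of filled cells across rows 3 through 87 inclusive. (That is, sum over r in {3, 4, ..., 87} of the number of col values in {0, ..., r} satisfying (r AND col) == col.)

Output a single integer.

r3=11 pc2: +4 =4
r4=100 pc1: +2 =6
r5=101 pc2: +4 =10
r6=110 pc2: +4 =14
r7=111 pc3: +8 =22
r8=1000 pc1: +2 =24
r9=1001 pc2: +4 =28
r10=1010 pc2: +4 =32
r11=1011 pc3: +8 =40
r12=1100 pc2: +4 =44
r13=1101 pc3: +8 =52
r14=1110 pc3: +8 =60
r15=1111 pc4: +16 =76
r16=10000 pc1: +2 =78
r17=10001 pc2: +4 =82
r18=10010 pc2: +4 =86
r19=10011 pc3: +8 =94
r20=10100 pc2: +4 =98
r21=10101 pc3: +8 =106
r22=10110 pc3: +8 =114
r23=10111 pc4: +16 =130
r24=11000 pc2: +4 =134
r25=11001 pc3: +8 =142
r26=11010 pc3: +8 =150
r27=11011 pc4: +16 =166
r28=11100 pc3: +8 =174
r29=11101 pc4: +16 =190
r30=11110 pc4: +16 =206
r31=11111 pc5: +32 =238
r32=100000 pc1: +2 =240
r33=100001 pc2: +4 =244
r34=100010 pc2: +4 =248
r35=100011 pc3: +8 =256
r36=100100 pc2: +4 =260
r37=100101 pc3: +8 =268
r38=100110 pc3: +8 =276
r39=100111 pc4: +16 =292
r40=101000 pc2: +4 =296
r41=101001 pc3: +8 =304
r42=101010 pc3: +8 =312
r43=101011 pc4: +16 =328
r44=101100 pc3: +8 =336
r45=101101 pc4: +16 =352
r46=101110 pc4: +16 =368
r47=101111 pc5: +32 =400
r48=110000 pc2: +4 =404
r49=110001 pc3: +8 =412
r50=110010 pc3: +8 =420
r51=110011 pc4: +16 =436
r52=110100 pc3: +8 =444
r53=110101 pc4: +16 =460
r54=110110 pc4: +16 =476
r55=110111 pc5: +32 =508
r56=111000 pc3: +8 =516
r57=111001 pc4: +16 =532
r58=111010 pc4: +16 =548
r59=111011 pc5: +32 =580
r60=111100 pc4: +16 =596
r61=111101 pc5: +32 =628
r62=111110 pc5: +32 =660
r63=111111 pc6: +64 =724
r64=1000000 pc1: +2 =726
r65=1000001 pc2: +4 =730
r66=1000010 pc2: +4 =734
r67=1000011 pc3: +8 =742
r68=1000100 pc2: +4 =746
r69=1000101 pc3: +8 =754
r70=1000110 pc3: +8 =762
r71=1000111 pc4: +16 =778
r72=1001000 pc2: +4 =782
r73=1001001 pc3: +8 =790
r74=1001010 pc3: +8 =798
r75=1001011 pc4: +16 =814
r76=1001100 pc3: +8 =822
r77=1001101 pc4: +16 =838
r78=1001110 pc4: +16 =854
r79=1001111 pc5: +32 =886
r80=1010000 pc2: +4 =890
r81=1010001 pc3: +8 =898
r82=1010010 pc3: +8 =906
r83=1010011 pc4: +16 =922
r84=1010100 pc3: +8 =930
r85=1010101 pc4: +16 =946
r86=1010110 pc4: +16 =962
r87=1010111 pc5: +32 =994

Answer: 994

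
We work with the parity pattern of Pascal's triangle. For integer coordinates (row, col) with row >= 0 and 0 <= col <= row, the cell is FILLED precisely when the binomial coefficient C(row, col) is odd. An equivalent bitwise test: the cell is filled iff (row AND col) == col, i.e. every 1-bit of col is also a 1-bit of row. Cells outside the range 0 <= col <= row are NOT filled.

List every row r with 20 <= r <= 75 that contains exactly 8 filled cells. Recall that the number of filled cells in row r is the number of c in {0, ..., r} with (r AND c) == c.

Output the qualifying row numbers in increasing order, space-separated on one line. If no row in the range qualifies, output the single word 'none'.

Answer: 21 22 25 26 28 35 37 38 41 42 44 49 50 52 56 67 69 70 73 74

Derivation:
Row r has 2^popcount(r) filled cells, so we need popcount(r) = log2(8) = 3.
Scan r = 20..75 and keep those with exactly 3 one-bits:
r=20=10100 popcount=2 -> skip
r=21=10101 popcount=3 -> KEEP
r=22=10110 popcount=3 -> KEEP
r=23=10111 popcount=4 -> skip
r=24=11000 popcount=2 -> skip
r=25=11001 popcount=3 -> KEEP
r=26=11010 popcount=3 -> KEEP
r=27=11011 popcount=4 -> skip
r=28=11100 popcount=3 -> KEEP
r=29=11101 popcount=4 -> skip
r=30=11110 popcount=4 -> skip
r=31=11111 popcount=5 -> skip
r=32=100000 popcount=1 -> skip
r=33=100001 popcount=2 -> skip
r=34=100010 popcount=2 -> skip
r=35=100011 popcount=3 -> KEEP
r=36=100100 popcount=2 -> skip
r=37=100101 popcount=3 -> KEEP
r=38=100110 popcount=3 -> KEEP
r=39=100111 popcount=4 -> skip
r=40=101000 popcount=2 -> skip
r=41=101001 popcount=3 -> KEEP
r=42=101010 popcount=3 -> KEEP
r=43=101011 popcount=4 -> skip
r=44=101100 popcount=3 -> KEEP
r=45=101101 popcount=4 -> skip
r=46=101110 popcount=4 -> skip
r=47=101111 popcount=5 -> skip
r=48=110000 popcount=2 -> skip
r=49=110001 popcount=3 -> KEEP
r=50=110010 popcount=3 -> KEEP
r=51=110011 popcount=4 -> skip
r=52=110100 popcount=3 -> KEEP
r=53=110101 popcount=4 -> skip
r=54=110110 popcount=4 -> skip
r=55=110111 popcount=5 -> skip
r=56=111000 popcount=3 -> KEEP
r=57=111001 popcount=4 -> skip
r=58=111010 popcount=4 -> skip
r=59=111011 popcount=5 -> skip
r=60=111100 popcount=4 -> skip
r=61=111101 popcount=5 -> skip
r=62=111110 popcount=5 -> skip
r=63=111111 popcount=6 -> skip
r=64=1000000 popcount=1 -> skip
r=65=1000001 popcount=2 -> skip
r=66=1000010 popcount=2 -> skip
r=67=1000011 popcount=3 -> KEEP
r=68=1000100 popcount=2 -> skip
r=69=1000101 popcount=3 -> KEEP
r=70=1000110 popcount=3 -> KEEP
r=71=1000111 popcount=4 -> skip
r=72=1001000 popcount=2 -> skip
r=73=1001001 popcount=3 -> KEEP
r=74=1001010 popcount=3 -> KEEP
r=75=1001011 popcount=4 -> skip
Kept rows: 21 22 25 26 28 35 37 38 41 42 44 49 50 52 56 67 69 70 73 74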